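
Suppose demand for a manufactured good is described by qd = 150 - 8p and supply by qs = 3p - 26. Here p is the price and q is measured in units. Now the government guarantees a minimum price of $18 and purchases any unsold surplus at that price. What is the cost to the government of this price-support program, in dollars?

Equilibrium: 150 - 8p = 3p - 26, so 176 = 11p and p* = 16, q* = 22.
The floor of 18 is above the equilibrium price 16, so it binds.
At p = 18: qd = 150 - 8·18 = 6 and qs = 3·18 - 26 = 28.
Surplus = qs - qd = 22.
Government expenditure = surplus × support price = 22 × 18 = 396.

396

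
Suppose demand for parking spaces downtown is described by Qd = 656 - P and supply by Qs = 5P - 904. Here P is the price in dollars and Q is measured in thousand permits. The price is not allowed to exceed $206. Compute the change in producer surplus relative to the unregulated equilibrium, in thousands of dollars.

-14094

Equilibrium: 656 - P = 5P - 904, so 1560 = 6P and P* = 260, Q* = 396.
Since 206 < 260, the ceiling is binding.
At P = 206: Qd = 656 - 206 = 450 and Qs = 5·206 - 904 = 126.
Producer surplus without the control is ½ · (260 - 180.8) · 396 = 15681.6.
With the ceiling, producers sell 126 units at 206, so PS = ½ · (206 - 180.8) · 126 = 1587.6.
Change in producer surplus = 1587.6 - 15681.6 = -14094.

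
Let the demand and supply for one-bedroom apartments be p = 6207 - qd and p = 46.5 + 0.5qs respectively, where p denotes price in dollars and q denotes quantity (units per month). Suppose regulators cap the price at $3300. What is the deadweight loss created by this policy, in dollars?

Rearranging demand gives qd = 6207 - p; rearranging supply gives qs = 2p - 93. Equilibrium: 6207 - p = 2p - 93, so 6300 = 3p and p* = 2100, q* = 4107.
The ceiling of 3300 is above the equilibrium price 2100, so it is not binding; the market clears at p* = 2100, q* = 4107.
Since the control does not bind, no trades are prevented and deadweight loss is zero.

0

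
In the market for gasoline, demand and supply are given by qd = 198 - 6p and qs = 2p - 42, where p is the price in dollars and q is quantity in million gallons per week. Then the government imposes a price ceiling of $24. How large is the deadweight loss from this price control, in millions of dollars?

Equilibrium: 198 - 6p = 2p - 42, so 240 = 8p and p* = 30, q* = 18.
Because the ceiling (24) lies below the market-clearing price, it is binding.
At p = 24: qd = 198 - 6·24 = 54 and qs = 2·24 - 42 = 6.
Quantity traded falls to 6. At q = 6 the demand price is (198 - 6)/6 = 32 and the supply price is (42 + 6)/2 = 24.
Deadweight loss = ½ · (32 - 24) · (18 - 6) = ½ · 8 · 12 = 48.

48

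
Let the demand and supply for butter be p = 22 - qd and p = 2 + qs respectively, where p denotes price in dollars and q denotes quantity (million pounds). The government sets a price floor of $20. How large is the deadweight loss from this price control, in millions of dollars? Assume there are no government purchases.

Rearranging demand gives qd = 22 - p; rearranging supply gives qs = p - 2. In a free market, 22 - p = p - 2 gives the equilibrium p* = 12, q* = 10.
Because the floor (20) lies above the market-clearing price, it is binding.
At p = 20: qd = 22 - 20 = 2 and qs = 20 - 2 = 18.
Quantity traded falls to 2. At q = 2 the demand price is 22 - 2 = 20 and the supply price is 2 + 2 = 4.
Deadweight loss = ½ · (20 - 4) · (10 - 2) = ½ · 16 · 8 = 64.

64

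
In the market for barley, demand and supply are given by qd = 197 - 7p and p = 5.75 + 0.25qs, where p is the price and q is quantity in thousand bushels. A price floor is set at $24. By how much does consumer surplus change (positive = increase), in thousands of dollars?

-172

Rearranging supply gives qs = 4p - 23. In a free market, 197 - 7p = 4p - 23 gives the equilibrium p* = 20, q* = 57.
Since 24 > 20, the floor is binding.
At p = 24: qd = 197 - 7·24 = 29 and qs = 4·24 - 23 = 73.
Consumer surplus without the control is ½ · (197/7 - 20) · 57 = 3249/14.
With the floor, consumers buy 29 units at 24, so CS = ½ · (197/7 - 24) · 29 = 841/14.
Change in consumer surplus = 841/14 - 3249/14 = -172.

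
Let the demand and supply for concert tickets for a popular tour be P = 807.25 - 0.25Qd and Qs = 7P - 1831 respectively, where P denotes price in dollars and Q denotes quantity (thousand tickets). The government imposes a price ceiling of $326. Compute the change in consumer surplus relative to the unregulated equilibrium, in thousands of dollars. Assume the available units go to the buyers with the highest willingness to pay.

Rearranging demand gives Qd = 3229 - 4P. In a free market, 3229 - 4P = 7P - 1831 gives the equilibrium P* = 460, Q* = 1389.
Because the ceiling (326) lies below the market-clearing price, it is binding.
At P = 326: Qd = 3229 - 4·326 = 1925 and Qs = 7·326 - 1831 = 451.
Consumer surplus without the control is ½ · (807.25 - 460) · 1389 = 241165.125.
With the ceiling, 451 units are sold at 326 (assume they go to the highest-value buyers). The demand price at Q = 451 is 694.5, so CS = ½ · [(807.25 - 326) + (694.5 - 326)] · 451 = 191618.625.
Change in consumer surplus = 191618.625 - 241165.125 = -49546.5.

-49546.5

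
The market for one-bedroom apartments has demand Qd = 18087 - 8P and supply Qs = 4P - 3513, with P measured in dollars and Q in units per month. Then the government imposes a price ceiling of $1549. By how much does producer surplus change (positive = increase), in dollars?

Setting quantity demanded equal to quantity supplied, 18087 - 8P = 4P - 3513, gives P* = 1800 and Q* = 3687.
Since 1549 < 1800, the ceiling is binding.
At P = 1549: Qd = 18087 - 8·1549 = 5695 and Qs = 4·1549 - 3513 = 2683.
Producer surplus without the control is ½ · (1800 - 878.25) · 3687 = 1699246.125.
With the ceiling, producers sell 2683 units at 1549, so PS = ½ · (1549 - 878.25) · 2683 = 899811.125.
Change in producer surplus = 899811.125 - 1699246.125 = -799435.

-799435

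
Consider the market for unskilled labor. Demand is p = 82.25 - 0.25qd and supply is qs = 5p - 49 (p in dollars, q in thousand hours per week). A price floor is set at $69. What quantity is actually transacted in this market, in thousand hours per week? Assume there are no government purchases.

53

Rearranging demand gives qd = 329 - 4p. In a free market, 329 - 4p = 5p - 49 gives the equilibrium p* = 42, q* = 161.
The floor of 69 is above the equilibrium price 42, so it binds.
At p = 69: qd = 329 - 4·69 = 53 and qs = 5·69 - 49 = 296.
The quantity actually transacted is the short side, demand: 53.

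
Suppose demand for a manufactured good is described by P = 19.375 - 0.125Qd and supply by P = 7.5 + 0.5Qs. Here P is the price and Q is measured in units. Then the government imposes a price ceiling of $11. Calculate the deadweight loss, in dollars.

Rearranging demand gives Qd = 155 - 8P; rearranging supply gives Qs = 2P - 15. In a free market, 155 - 8P = 2P - 15 gives the equilibrium P* = 17, Q* = 19.
Since 11 < 17, the ceiling is binding.
At P = 11: Qd = 155 - 8·11 = 67 and Qs = 2·11 - 15 = 7.
Quantity traded falls to 7. At Q = 7 the demand price is (155 - 7)/8 = 18.5 and the supply price is (15 + 7)/2 = 11.
Deadweight loss = ½ · (18.5 - 11) · (19 - 7) = ½ · 7.5 · 12 = 45.

45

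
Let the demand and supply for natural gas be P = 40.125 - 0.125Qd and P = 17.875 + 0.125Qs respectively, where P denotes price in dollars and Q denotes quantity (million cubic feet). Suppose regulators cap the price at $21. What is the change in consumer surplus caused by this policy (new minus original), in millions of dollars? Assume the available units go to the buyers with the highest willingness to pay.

-56

Rearranging demand gives Qd = 321 - 8P; rearranging supply gives Qs = 8P - 143. Without the control the market clears where 321 - 8P = 8P - 143, i.e. P* = 29 and Q* = 89.
Because the ceiling (21) lies below the market-clearing price, it is binding.
At P = 21: Qd = 321 - 8·21 = 153 and Qs = 8·21 - 143 = 25.
Consumer surplus without the control is ½ · (40.125 - 29) · 89 = 495.0625.
With the ceiling, 25 units are sold at 21 (assume they go to the highest-value buyers). The demand price at Q = 25 is 37, so CS = ½ · [(40.125 - 21) + (37 - 21)] · 25 = 439.0625.
Change in consumer surplus = 439.0625 - 495.0625 = -56.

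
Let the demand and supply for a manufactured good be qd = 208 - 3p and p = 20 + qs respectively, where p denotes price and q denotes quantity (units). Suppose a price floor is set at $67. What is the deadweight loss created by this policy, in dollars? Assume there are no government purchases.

Rearranging supply gives qs = p - 20. Equilibrium: 208 - 3p = p - 20, so 228 = 4p and p* = 57, q* = 37.
Because the floor (67) lies above the market-clearing price, it is binding.
At p = 67: qd = 208 - 3·67 = 7 and qs = 67 - 20 = 47.
Quantity traded falls to 7. At q = 7 the demand price is (208 - 7)/3 = 67 and the supply price is 20 + 7 = 27.
Deadweight loss = ½ · (67 - 27) · (37 - 7) = ½ · 40 · 30 = 600.

600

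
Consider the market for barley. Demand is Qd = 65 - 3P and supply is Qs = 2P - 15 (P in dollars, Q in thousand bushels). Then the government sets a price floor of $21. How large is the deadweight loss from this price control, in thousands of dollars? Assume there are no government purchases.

93.75

Without the control the market clears where 65 - 3P = 2P - 15, i.e. P* = 16 and Q* = 17.
Since 21 > 16, the floor is binding.
At P = 21: Qd = 65 - 3·21 = 2 and Qs = 2·21 - 15 = 27.
Quantity traded falls to 2. At Q = 2 the demand price is (65 - 2)/3 = 21 and the supply price is (15 + 2)/2 = 8.5.
Deadweight loss = ½ · (21 - 8.5) · (17 - 2) = ½ · 12.5 · 15 = 93.75.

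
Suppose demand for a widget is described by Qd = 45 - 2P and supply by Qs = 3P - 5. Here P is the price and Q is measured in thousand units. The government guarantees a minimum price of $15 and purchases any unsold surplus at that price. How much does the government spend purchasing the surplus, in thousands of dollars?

Setting quantity demanded equal to quantity supplied, 45 - 2P = 3P - 5, gives P* = 10 and Q* = 25.
Since 15 > 10, the floor is binding.
At P = 15: Qd = 45 - 2·15 = 15 and Qs = 3·15 - 5 = 40.
Surplus = Qs - Qd = 25.
Government expenditure = surplus × support price = 25 × 15 = 375.

375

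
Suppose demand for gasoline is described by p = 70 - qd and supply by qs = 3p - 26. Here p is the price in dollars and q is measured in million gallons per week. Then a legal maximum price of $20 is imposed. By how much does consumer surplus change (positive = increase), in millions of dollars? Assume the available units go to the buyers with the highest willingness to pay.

64

Rearranging demand gives qd = 70 - p. In a free market, 70 - p = 3p - 26 gives the equilibrium p* = 24, q* = 46.
Since 20 < 24, the ceiling is binding.
At p = 20: qd = 70 - 20 = 50 and qs = 3·20 - 26 = 34.
Consumer surplus without the control is ½ · (70 - 24) · 46 = 1058.
With the ceiling, 34 units are sold at 20 (assume they go to the highest-value buyers). The demand price at q = 34 is 36, so CS = ½ · [(70 - 20) + (36 - 20)] · 34 = 1122.
Change in consumer surplus = 1122 - 1058 = 64.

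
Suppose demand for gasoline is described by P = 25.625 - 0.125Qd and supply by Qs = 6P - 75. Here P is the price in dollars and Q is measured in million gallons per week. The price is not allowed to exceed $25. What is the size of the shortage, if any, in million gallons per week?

Rearranging demand gives Qd = 205 - 8P. In a free market, 205 - 8P = 6P - 75 gives the equilibrium P* = 20, Q* = 45.
Since 25 is above P* = 20, the ceiling does not bind and the free-market outcome prevails.
Since the control does not bind, there is no shortage.

0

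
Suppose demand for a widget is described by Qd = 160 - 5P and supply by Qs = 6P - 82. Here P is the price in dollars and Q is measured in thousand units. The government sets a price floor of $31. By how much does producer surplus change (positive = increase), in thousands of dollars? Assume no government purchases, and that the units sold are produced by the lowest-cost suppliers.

-123.75

In a free market, 160 - 5P = 6P - 82 gives the equilibrium P* = 22, Q* = 50.
Because the floor (31) lies above the market-clearing price, it is binding.
At P = 31: Qd = 160 - 5·31 = 5 and Qs = 6·31 - 82 = 104.
Producer surplus without the control is ½ · (22 - 41/3) · 50 = 625/3.
With the floor, 5 units are sold at 31. The supply price at Q = 5 is 14.5, so PS = ½ · [(31 - 41/3) + (31 - 14.5)] · 5 = 1015/12.
Change in producer surplus = 1015/12 - 625/3 = -123.75.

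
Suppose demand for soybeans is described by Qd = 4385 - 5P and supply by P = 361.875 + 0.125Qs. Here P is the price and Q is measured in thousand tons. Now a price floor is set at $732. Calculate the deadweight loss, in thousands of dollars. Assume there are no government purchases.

Rearranging supply gives Qs = 8P - 2895. In a free market, 4385 - 5P = 8P - 2895 gives the equilibrium P* = 560, Q* = 1585.
Since 732 > 560, the floor is binding.
At P = 732: Qd = 4385 - 5·732 = 725 and Qs = 8·732 - 2895 = 2961.
Quantity traded falls to 725. At Q = 725 the demand price is (4385 - 725)/5 = 732 and the supply price is (2895 + 725)/8 = 452.5.
Deadweight loss = ½ · (732 - 452.5) · (1585 - 725) = ½ · 279.5 · 860 = 120185.

120185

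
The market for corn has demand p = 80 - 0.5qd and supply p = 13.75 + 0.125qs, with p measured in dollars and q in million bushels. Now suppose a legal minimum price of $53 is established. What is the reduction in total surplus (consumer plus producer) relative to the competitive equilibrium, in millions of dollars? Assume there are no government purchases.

845

Rearranging demand gives qd = 160 - 2p; rearranging supply gives qs = 8p - 110. Without the control the market clears where 160 - 2p = 8p - 110, i.e. p* = 27 and q* = 106.
The floor of 53 is above the equilibrium price 27, so it binds.
At p = 53: qd = 160 - 2·53 = 54 and qs = 8·53 - 110 = 314.
Quantity traded falls to 54. At q = 54 the demand price is (160 - 54)/2 = 53 and the supply price is (110 + 54)/8 = 20.5.
Deadweight loss = ½ · (53 - 20.5) · (106 - 54) = ½ · 32.5 · 52 = 845.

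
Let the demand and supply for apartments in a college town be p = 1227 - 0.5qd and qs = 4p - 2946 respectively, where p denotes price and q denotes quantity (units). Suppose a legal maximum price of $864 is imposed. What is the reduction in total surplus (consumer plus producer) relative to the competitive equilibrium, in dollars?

7776

Rearranging demand gives qd = 2454 - 2p. In a free market, 2454 - 2p = 4p - 2946 gives the equilibrium p* = 900, q* = 654.
Because the ceiling (864) lies below the market-clearing price, it is binding.
At p = 864: qd = 2454 - 2·864 = 726 and qs = 4·864 - 2946 = 510.
Quantity traded falls to 510. At q = 510 the demand price is (2454 - 510)/2 = 972 and the supply price is (2946 + 510)/4 = 864.
Deadweight loss = ½ · (972 - 864) · (654 - 510) = ½ · 108 · 144 = 7776.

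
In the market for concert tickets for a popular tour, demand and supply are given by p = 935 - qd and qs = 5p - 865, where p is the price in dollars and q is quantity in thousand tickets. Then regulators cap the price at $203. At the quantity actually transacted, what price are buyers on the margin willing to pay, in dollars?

Rearranging demand gives qd = 935 - p. Equilibrium: 935 - p = 5p - 865, so 1800 = 6p and p* = 300, q* = 635.
Because the ceiling (203) lies below the market-clearing price, it is binding.
At p = 203: qd = 935 - 203 = 732 and qs = 5·203 - 865 = 150.
Only 150 units reach the market. On the demand curve, the marginal buyer's willingness to pay at q = 150 is (935 - 150) = 785.

785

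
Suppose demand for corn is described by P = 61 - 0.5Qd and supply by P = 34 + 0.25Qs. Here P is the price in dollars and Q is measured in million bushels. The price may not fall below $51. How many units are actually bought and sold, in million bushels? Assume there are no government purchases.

20

Rearranging demand gives Qd = 122 - 2P; rearranging supply gives Qs = 4P - 136. Setting quantity demanded equal to quantity supplied, 122 - 2P = 4P - 136, gives P* = 43 and Q* = 36.
The floor of 51 is above the equilibrium price 43, so it binds.
At P = 51: Qd = 122 - 2·51 = 20 and Qs = 4·51 - 136 = 68.
The quantity actually transacted is the short side, demand: 20.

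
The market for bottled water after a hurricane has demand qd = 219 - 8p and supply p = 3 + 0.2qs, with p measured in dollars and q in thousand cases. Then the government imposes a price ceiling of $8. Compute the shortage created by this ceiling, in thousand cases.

130

Rearranging supply gives qs = 5p - 15. Without the control the market clears where 219 - 8p = 5p - 15, i.e. p* = 18 and q* = 75.
The ceiling of 8 is below the equilibrium price 18, so it binds.
At p = 8: qd = 219 - 8·8 = 155 and qs = 5·8 - 15 = 25.
Shortage = qd - qs = 155 - 25 = 130.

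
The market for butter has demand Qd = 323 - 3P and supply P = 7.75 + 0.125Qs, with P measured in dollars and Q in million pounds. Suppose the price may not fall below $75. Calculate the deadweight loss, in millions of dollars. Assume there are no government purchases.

Rearranging supply gives Qs = 8P - 62. Setting quantity demanded equal to quantity supplied, 323 - 3P = 8P - 62, gives P* = 35 and Q* = 218.
The floor of 75 is above the equilibrium price 35, so it binds.
At P = 75: Qd = 323 - 3·75 = 98 and Qs = 8·75 - 62 = 538.
Quantity traded falls to 98. At Q = 98 the demand price is (323 - 98)/3 = 75 and the supply price is (62 + 98)/8 = 20.
Deadweight loss = ½ · (75 - 20) · (218 - 98) = ½ · 55 · 120 = 3300.

3300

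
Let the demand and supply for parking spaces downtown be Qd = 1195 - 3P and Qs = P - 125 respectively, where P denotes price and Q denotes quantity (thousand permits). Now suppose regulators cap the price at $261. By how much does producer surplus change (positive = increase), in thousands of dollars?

-11764.5

In a free market, 1195 - 3P = P - 125 gives the equilibrium P* = 330, Q* = 205.
Since 261 < 330, the ceiling is binding.
At P = 261: Qd = 1195 - 3·261 = 412 and Qs = 261 - 125 = 136.
Producer surplus without the control is ½ · (330 - 125) · 205 = 21012.5.
With the ceiling, producers sell 136 units at 261, so PS = ½ · (261 - 125) · 136 = 9248.
Change in producer surplus = 9248 - 21012.5 = -11764.5.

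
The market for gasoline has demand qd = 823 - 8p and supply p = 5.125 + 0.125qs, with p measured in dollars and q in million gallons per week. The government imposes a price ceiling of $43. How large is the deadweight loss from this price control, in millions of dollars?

968

Rearranging supply gives qs = 8p - 41. Equilibrium: 823 - 8p = 8p - 41, so 864 = 16p and p* = 54, q* = 391.
The ceiling of 43 is below the equilibrium price 54, so it binds.
At p = 43: qd = 823 - 8·43 = 479 and qs = 8·43 - 41 = 303.
Quantity traded falls to 303. At q = 303 the demand price is (823 - 303)/8 = 65 and the supply price is (41 + 303)/8 = 43.
Deadweight loss = ½ · (65 - 43) · (391 - 303) = ½ · 22 · 88 = 968.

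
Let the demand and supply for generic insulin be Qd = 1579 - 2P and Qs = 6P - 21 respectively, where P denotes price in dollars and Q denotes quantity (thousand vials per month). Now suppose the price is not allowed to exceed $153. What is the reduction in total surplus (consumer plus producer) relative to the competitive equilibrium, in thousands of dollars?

26508

In a free market, 1579 - 2P = 6P - 21 gives the equilibrium P* = 200, Q* = 1179.
The ceiling of 153 is below the equilibrium price 200, so it binds.
At P = 153: Qd = 1579 - 2·153 = 1273 and Qs = 6·153 - 21 = 897.
Quantity traded falls to 897. At Q = 897 the demand price is (1579 - 897)/2 = 341 and the supply price is (21 + 897)/6 = 153.
Deadweight loss = ½ · (341 - 153) · (1179 - 897) = ½ · 188 · 282 = 26508.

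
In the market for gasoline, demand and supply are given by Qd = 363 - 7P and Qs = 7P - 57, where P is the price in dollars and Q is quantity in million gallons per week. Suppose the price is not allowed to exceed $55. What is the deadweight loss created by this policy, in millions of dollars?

0

In a free market, 363 - 7P = 7P - 57 gives the equilibrium P* = 30, Q* = 153.
Since 55 is above P* = 30, the ceiling does not bind and the free-market outcome prevails.
Since the control does not bind, no trades are prevented and deadweight loss is zero.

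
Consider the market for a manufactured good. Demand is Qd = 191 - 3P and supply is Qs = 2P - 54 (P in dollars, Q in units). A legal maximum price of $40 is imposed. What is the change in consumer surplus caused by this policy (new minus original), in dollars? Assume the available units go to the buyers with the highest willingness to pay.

180

Setting quantity demanded equal to quantity supplied, 191 - 3P = 2P - 54, gives P* = 49 and Q* = 44.
Because the ceiling (40) lies below the market-clearing price, it is binding.
At P = 40: Qd = 191 - 3·40 = 71 and Qs = 2·40 - 54 = 26.
Consumer surplus without the control is ½ · (191/3 - 49) · 44 = 968/3.
With the ceiling, 26 units are sold at 40 (assume they go to the highest-value buyers). The demand price at Q = 26 is 55, so CS = ½ · [(191/3 - 40) + (55 - 40)] · 26 = 1508/3.
Change in consumer surplus = 1508/3 - 968/3 = 180.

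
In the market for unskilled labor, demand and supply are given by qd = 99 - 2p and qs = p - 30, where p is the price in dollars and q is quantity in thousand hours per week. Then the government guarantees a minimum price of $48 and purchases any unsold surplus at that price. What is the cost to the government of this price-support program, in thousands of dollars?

720

Without the control the market clears where 99 - 2p = p - 30, i.e. p* = 43 and q* = 13.
Since 48 > 43, the floor is binding.
At p = 48: qd = 99 - 2·48 = 3 and qs = 48 - 30 = 18.
Surplus = qs - qd = 15.
Government expenditure = surplus × support price = 15 × 48 = 720.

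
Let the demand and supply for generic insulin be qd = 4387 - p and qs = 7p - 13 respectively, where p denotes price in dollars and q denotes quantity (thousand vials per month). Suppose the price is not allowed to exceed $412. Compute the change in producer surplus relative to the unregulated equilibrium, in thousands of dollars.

-462852

Setting quantity demanded equal to quantity supplied, 4387 - p = 7p - 13, gives p* = 550 and q* = 3837.
Since 412 < 550, the ceiling is binding.
At p = 412: qd = 4387 - 412 = 3975 and qs = 7·412 - 13 = 2871.
Producer surplus without the control is ½ · (550 - 13/7) · 3837 = 14722569/14.
With the ceiling, producers sell 2871 units at 412, so PS = ½ · (412 - 13/7) · 2871 = 8242641/14.
Change in producer surplus = 8242641/14 - 14722569/14 = -462852.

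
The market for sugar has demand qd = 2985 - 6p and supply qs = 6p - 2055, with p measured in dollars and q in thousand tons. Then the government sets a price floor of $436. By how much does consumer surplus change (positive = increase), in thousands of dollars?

-6672

Setting quantity demanded equal to quantity supplied, 2985 - 6p = 6p - 2055, gives p* = 420 and q* = 465.
Because the floor (436) lies above the market-clearing price, it is binding.
At p = 436: qd = 2985 - 6·436 = 369 and qs = 6·436 - 2055 = 561.
Consumer surplus without the control is ½ · (497.5 - 420) · 465 = 18018.75.
With the floor, consumers buy 369 units at 436, so CS = ½ · (497.5 - 436) · 369 = 11346.75.
Change in consumer surplus = 11346.75 - 18018.75 = -6672.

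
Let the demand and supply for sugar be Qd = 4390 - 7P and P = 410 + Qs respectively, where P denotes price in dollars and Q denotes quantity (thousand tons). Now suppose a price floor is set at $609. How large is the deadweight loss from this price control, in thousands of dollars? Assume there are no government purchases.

2268

Rearranging supply gives Qs = P - 410. Without the control the market clears where 4390 - 7P = P - 410, i.e. P* = 600 and Q* = 190.
The floor of 609 is above the equilibrium price 600, so it binds.
At P = 609: Qd = 4390 - 7·609 = 127 and Qs = 609 - 410 = 199.
Quantity traded falls to 127. At Q = 127 the demand price is (4390 - 127)/7 = 609 and the supply price is 410 + 127 = 537.
Deadweight loss = ½ · (609 - 537) · (190 - 127) = ½ · 72 · 63 = 2268.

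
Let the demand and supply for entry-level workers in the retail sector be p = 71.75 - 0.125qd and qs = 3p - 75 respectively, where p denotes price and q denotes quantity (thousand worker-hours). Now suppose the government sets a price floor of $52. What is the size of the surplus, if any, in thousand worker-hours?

0

Rearranging demand gives qd = 574 - 8p. Setting quantity demanded equal to quantity supplied, 574 - 8p = 3p - 75, gives p* = 59 and q* = 102.
The floor of 52 is below the equilibrium price 59, so it is not binding; the market clears at p* = 59, q* = 102.
Since the control does not bind, there is no surplus.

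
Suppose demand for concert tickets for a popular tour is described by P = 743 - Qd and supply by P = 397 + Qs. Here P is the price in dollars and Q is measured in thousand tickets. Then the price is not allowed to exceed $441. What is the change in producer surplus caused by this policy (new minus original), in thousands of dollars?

Rearranging demand gives Qd = 743 - P; rearranging supply gives Qs = P - 397. Without the control the market clears where 743 - P = P - 397, i.e. P* = 570 and Q* = 173.
Because the ceiling (441) lies below the market-clearing price, it is binding.
At P = 441: Qd = 743 - 441 = 302 and Qs = 441 - 397 = 44.
Producer surplus without the control is ½ · (570 - 397) · 173 = 14964.5.
With the ceiling, producers sell 44 units at 441, so PS = ½ · (441 - 397) · 44 = 968.
Change in producer surplus = 968 - 14964.5 = -13996.5.

-13996.5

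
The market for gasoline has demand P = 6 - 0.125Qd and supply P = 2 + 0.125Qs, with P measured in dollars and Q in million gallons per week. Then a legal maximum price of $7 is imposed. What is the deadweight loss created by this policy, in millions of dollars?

0

Rearranging demand gives Qd = 48 - 8P; rearranging supply gives Qs = 8P - 16. Without the control the market clears where 48 - 8P = 8P - 16, i.e. P* = 4 and Q* = 16.
The ceiling of 7 is above the equilibrium price 4, so it is not binding; the market clears at P* = 4, Q* = 16.
Since the control does not bind, no trades are prevented and deadweight loss is zero.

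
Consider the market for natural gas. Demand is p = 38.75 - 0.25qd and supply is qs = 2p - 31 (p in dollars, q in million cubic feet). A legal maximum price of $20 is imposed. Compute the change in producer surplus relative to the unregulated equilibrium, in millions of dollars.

-220

Rearranging demand gives qd = 155 - 4p. Equilibrium: 155 - 4p = 2p - 31, so 186 = 6p and p* = 31, q* = 31.
Since 20 < 31, the ceiling is binding.
At p = 20: qd = 155 - 4·20 = 75 and qs = 2·20 - 31 = 9.
Producer surplus without the control is ½ · (31 - 15.5) · 31 = 240.25.
With the ceiling, producers sell 9 units at 20, so PS = ½ · (20 - 15.5) · 9 = 20.25.
Change in producer surplus = 20.25 - 240.25 = -220.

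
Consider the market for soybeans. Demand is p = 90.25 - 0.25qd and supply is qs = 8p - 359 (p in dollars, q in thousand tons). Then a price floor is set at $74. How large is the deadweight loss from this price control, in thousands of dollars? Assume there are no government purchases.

588

Rearranging demand gives qd = 361 - 4p. Without the control the market clears where 361 - 4p = 8p - 359, i.e. p* = 60 and q* = 121.
Since 74 > 60, the floor is binding.
At p = 74: qd = 361 - 4·74 = 65 and qs = 8·74 - 359 = 233.
Quantity traded falls to 65. At q = 65 the demand price is (361 - 65)/4 = 74 and the supply price is (359 + 65)/8 = 53.
Deadweight loss = ½ · (74 - 53) · (121 - 65) = ½ · 21 · 56 = 588.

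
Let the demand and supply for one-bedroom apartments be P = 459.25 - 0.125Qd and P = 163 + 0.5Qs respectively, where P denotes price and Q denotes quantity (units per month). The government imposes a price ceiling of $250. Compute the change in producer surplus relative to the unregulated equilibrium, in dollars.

Rearranging demand gives Qd = 3674 - 8P; rearranging supply gives Qs = 2P - 326. Equilibrium: 3674 - 8P = 2P - 326, so 4000 = 10P and P* = 400, Q* = 474.
The ceiling of 250 is below the equilibrium price 400, so it binds.
At P = 250: Qd = 3674 - 8·250 = 1674 and Qs = 2·250 - 326 = 174.
Producer surplus without the control is ½ · (400 - 163) · 474 = 56169.
With the ceiling, producers sell 174 units at 250, so PS = ½ · (250 - 163) · 174 = 7569.
Change in producer surplus = 7569 - 56169 = -48600.

-48600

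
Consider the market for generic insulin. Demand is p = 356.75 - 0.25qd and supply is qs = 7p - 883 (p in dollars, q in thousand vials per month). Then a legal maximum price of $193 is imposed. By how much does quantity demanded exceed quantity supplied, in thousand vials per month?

187

Rearranging demand gives qd = 1427 - 4p. Without the control the market clears where 1427 - 4p = 7p - 883, i.e. p* = 210 and q* = 587.
The ceiling of 193 is below the equilibrium price 210, so it binds.
At p = 193: qd = 1427 - 4·193 = 655 and qs = 7·193 - 883 = 468.
Shortage = qd - qs = 655 - 468 = 187.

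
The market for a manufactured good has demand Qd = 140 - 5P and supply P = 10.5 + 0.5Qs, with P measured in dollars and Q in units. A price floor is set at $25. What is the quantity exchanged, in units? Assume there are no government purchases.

15

Rearranging supply gives Qs = 2P - 21. Without the control the market clears where 140 - 5P = 2P - 21, i.e. P* = 23 and Q* = 25.
The floor of 25 is above the equilibrium price 23, so it binds.
At P = 25: Qd = 140 - 5·25 = 15 and Qs = 2·25 - 21 = 29.
The quantity actually transacted is the short side, demand: 15.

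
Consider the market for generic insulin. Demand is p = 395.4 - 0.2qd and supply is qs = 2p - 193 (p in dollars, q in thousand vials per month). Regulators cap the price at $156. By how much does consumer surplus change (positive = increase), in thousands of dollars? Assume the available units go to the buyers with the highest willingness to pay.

Rearranging demand gives qd = 1977 - 5p. Setting quantity demanded equal to quantity supplied, 1977 - 5p = 2p - 193, gives p* = 310 and q* = 427.
The ceiling of 156 is below the equilibrium price 310, so it binds.
At p = 156: qd = 1977 - 5·156 = 1197 and qs = 2·156 - 193 = 119.
Consumer surplus without the control is ½ · (395.4 - 310) · 427 = 18232.9.
With the ceiling, 119 units are sold at 156 (assume they go to the highest-value buyers). The demand price at q = 119 is 371.6, so CS = ½ · [(395.4 - 156) + (371.6 - 156)] · 119 = 27072.5.
Change in consumer surplus = 27072.5 - 18232.9 = 8839.6.

8839.6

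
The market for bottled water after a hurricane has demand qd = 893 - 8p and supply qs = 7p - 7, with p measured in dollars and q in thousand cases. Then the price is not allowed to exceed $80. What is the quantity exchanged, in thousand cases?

Without the control the market clears where 893 - 8p = 7p - 7, i.e. p* = 60 and q* = 413.
The ceiling of 80 is above the equilibrium price 60, so it is not binding; the market clears at p* = 60, q* = 413.

413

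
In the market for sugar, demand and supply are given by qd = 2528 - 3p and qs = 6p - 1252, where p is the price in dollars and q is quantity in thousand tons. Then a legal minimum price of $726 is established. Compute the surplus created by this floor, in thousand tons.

Without the control the market clears where 2528 - 3p = 6p - 1252, i.e. p* = 420 and q* = 1268.
The floor of 726 is above the equilibrium price 420, so it binds.
At p = 726: qd = 2528 - 3·726 = 350 and qs = 6·726 - 1252 = 3104.
Surplus = qs - qd = 3104 - 350 = 2754.

2754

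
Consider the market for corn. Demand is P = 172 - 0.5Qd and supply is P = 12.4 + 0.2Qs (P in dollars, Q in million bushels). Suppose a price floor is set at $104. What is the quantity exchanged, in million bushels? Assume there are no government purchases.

Rearranging demand gives Qd = 344 - 2P; rearranging supply gives Qs = 5P - 62. In a free market, 344 - 2P = 5P - 62 gives the equilibrium P* = 58, Q* = 228.
Because the floor (104) lies above the market-clearing price, it is binding.
At P = 104: Qd = 344 - 2·104 = 136 and Qs = 5·104 - 62 = 458.
The quantity actually transacted is the short side, demand: 136.

136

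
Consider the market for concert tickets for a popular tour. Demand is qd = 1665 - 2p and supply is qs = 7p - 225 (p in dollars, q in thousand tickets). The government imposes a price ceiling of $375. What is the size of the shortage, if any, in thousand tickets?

0

In a free market, 1665 - 2p = 7p - 225 gives the equilibrium p* = 210, q* = 1245.
Since 375 is above p* = 210, the ceiling does not bind and the free-market outcome prevails.
Since the control does not bind, there is no shortage.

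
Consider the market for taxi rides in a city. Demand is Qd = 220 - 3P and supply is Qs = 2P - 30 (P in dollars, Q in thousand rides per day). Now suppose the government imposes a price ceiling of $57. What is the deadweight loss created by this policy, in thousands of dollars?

0

Without the control the market clears where 220 - 3P = 2P - 30, i.e. P* = 50 and Q* = 70.
The ceiling of 57 is above the equilibrium price 50, so it is not binding; the market clears at P* = 50, Q* = 70.
Since the control does not bind, no trades are prevented and deadweight loss is zero.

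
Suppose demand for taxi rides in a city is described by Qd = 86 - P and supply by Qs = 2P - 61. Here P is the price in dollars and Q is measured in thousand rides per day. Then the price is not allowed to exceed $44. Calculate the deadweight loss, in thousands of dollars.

75

In a free market, 86 - P = 2P - 61 gives the equilibrium P* = 49, Q* = 37.
The ceiling of 44 is below the equilibrium price 49, so it binds.
At P = 44: Qd = 86 - 44 = 42 and Qs = 2·44 - 61 = 27.
Quantity traded falls to 27. At Q = 27 the demand price is 86 - 27 = 59 and the supply price is (61 + 27)/2 = 44.
Deadweight loss = ½ · (59 - 44) · (37 - 27) = ½ · 15 · 10 = 75.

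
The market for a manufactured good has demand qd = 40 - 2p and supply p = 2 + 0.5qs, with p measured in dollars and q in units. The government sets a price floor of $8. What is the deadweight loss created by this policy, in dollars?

Rearranging supply gives qs = 2p - 4. Setting quantity demanded equal to quantity supplied, 40 - 2p = 2p - 4, gives p* = 11 and q* = 18.
The floor of 8 is below the equilibrium price 11, so it is not binding; the market clears at p* = 11, q* = 18.
Since the control does not bind, no trades are prevented and deadweight loss is zero.

0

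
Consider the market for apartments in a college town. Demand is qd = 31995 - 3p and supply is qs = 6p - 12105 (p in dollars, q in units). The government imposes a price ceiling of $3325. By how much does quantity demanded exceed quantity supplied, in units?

14175

In a free market, 31995 - 3p = 6p - 12105 gives the equilibrium p* = 4900, q* = 17295.
Since 3325 < 4900, the ceiling is binding.
At p = 3325: qd = 31995 - 3·3325 = 22020 and qs = 6·3325 - 12105 = 7845.
Shortage = qd - qs = 22020 - 7845 = 14175.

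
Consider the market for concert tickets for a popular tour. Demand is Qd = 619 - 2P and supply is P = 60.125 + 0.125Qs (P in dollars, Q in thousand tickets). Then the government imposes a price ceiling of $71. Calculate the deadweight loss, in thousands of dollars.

30420

Rearranging supply gives Qs = 8P - 481. Setting quantity demanded equal to quantity supplied, 619 - 2P = 8P - 481, gives P* = 110 and Q* = 399.
Since 71 < 110, the ceiling is binding.
At P = 71: Qd = 619 - 2·71 = 477 and Qs = 8·71 - 481 = 87.
Quantity traded falls to 87. At Q = 87 the demand price is (619 - 87)/2 = 266 and the supply price is (481 + 87)/8 = 71.
Deadweight loss = ½ · (266 - 71) · (399 - 87) = ½ · 195 · 312 = 30420.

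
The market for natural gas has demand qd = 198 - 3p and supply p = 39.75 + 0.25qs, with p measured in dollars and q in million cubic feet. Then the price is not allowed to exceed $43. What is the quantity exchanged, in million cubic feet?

Rearranging supply gives qs = 4p - 159. Without the control the market clears where 198 - 3p = 4p - 159, i.e. p* = 51 and q* = 45.
Because the ceiling (43) lies below the market-clearing price, it is binding.
At p = 43: qd = 198 - 3·43 = 69 and qs = 4·43 - 159 = 13.
The quantity actually transacted is the short side, supply: 13.

13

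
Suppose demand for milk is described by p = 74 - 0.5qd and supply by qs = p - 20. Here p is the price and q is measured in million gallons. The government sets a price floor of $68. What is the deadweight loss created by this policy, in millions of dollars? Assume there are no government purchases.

Rearranging demand gives qd = 148 - 2p. Setting quantity demanded equal to quantity supplied, 148 - 2p = p - 20, gives p* = 56 and q* = 36.
Because the floor (68) lies above the market-clearing price, it is binding.
At p = 68: qd = 148 - 2·68 = 12 and qs = 68 - 20 = 48.
Quantity traded falls to 12. At q = 12 the demand price is (148 - 12)/2 = 68 and the supply price is 20 + 12 = 32.
Deadweight loss = ½ · (68 - 32) · (36 - 12) = ½ · 36 · 24 = 432.

432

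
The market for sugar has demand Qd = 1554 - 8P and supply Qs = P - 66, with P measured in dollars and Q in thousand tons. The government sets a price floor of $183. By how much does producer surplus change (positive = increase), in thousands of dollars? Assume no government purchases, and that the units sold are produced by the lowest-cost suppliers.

-18

In a free market, 1554 - 8P = P - 66 gives the equilibrium P* = 180, Q* = 114.
Since 183 > 180, the floor is binding.
At P = 183: Qd = 1554 - 8·183 = 90 and Qs = 183 - 66 = 117.
Producer surplus without the control is ½ · (180 - 66) · 114 = 6498.
With the floor, 90 units are sold at 183. The supply price at Q = 90 is 156, so PS = ½ · [(183 - 66) + (183 - 156)] · 90 = 6480.
Change in producer surplus = 6480 - 6498 = -18.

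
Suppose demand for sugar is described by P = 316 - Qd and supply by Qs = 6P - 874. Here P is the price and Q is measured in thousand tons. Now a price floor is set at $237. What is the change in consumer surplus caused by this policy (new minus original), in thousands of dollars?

Rearranging demand gives Qd = 316 - P. Equilibrium: 316 - P = 6P - 874, so 1190 = 7P and P* = 170, Q* = 146.
The floor of 237 is above the equilibrium price 170, so it binds.
At P = 237: Qd = 316 - 237 = 79 and Qs = 6·237 - 874 = 548.
Consumer surplus without the control is ½ · (316 - 170) · 146 = 10658.
With the floor, consumers buy 79 units at 237, so CS = ½ · (316 - 237) · 79 = 3120.5.
Change in consumer surplus = 3120.5 - 10658 = -7537.5.

-7537.5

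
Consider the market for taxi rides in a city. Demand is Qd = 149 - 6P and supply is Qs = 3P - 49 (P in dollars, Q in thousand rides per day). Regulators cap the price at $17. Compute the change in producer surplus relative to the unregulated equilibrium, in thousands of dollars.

Without the control the market clears where 149 - 6P = 3P - 49, i.e. P* = 22 and Q* = 17.
Since 17 < 22, the ceiling is binding.
At P = 17: Qd = 149 - 6·17 = 47 and Qs = 3·17 - 49 = 2.
Producer surplus without the control is ½ · (22 - 49/3) · 17 = 289/6.
With the ceiling, producers sell 2 units at 17, so PS = ½ · (17 - 49/3) · 2 = 2/3.
Change in producer surplus = 2/3 - 289/6 = -47.5.

-47.5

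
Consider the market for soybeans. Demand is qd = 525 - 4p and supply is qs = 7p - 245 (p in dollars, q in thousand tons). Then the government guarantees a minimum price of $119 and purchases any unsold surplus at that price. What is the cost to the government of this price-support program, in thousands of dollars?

Without the control the market clears where 525 - 4p = 7p - 245, i.e. p* = 70 and q* = 245.
Because the floor (119) lies above the market-clearing price, it is binding.
At p = 119: qd = 525 - 4·119 = 49 and qs = 7·119 - 245 = 588.
Surplus = qs - qd = 539.
Government expenditure = surplus × support price = 539 × 119 = 64141.

64141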